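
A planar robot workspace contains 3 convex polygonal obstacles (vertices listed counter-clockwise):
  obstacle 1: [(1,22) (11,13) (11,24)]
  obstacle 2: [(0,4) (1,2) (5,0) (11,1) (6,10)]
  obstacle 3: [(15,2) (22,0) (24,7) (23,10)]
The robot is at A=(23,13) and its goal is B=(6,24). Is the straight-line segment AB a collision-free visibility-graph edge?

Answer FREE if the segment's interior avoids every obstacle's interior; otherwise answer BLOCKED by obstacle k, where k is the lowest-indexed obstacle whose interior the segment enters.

BLOCKED by obstacle 1

Obstacle 1 [(1,22) (11,13) (11,24)]:
  edge (1,22)–(11,13): clear
  edge (11,13)–(11,24): crosses AB
  edge (11,24)–(1,22): crosses AB
  → BLOCKED
Obstacle 2 [(0,4) (1,2) (5,0) (11,1) (6,10)]:
  edge (0,4)–(1,2): clear
  edge (1,2)–(5,0): clear
  edge (5,0)–(11,1): clear
  edge (11,1)–(6,10): clear
  edge (6,10)–(0,4): clear
  midpoint (29/2,37/2) outside
  → clear
Obstacle 3 [(15,2) (22,0) (24,7) (23,10)]:
  edge (15,2)–(22,0): clear
  edge (22,0)–(24,7): clear
  edge (24,7)–(23,10): clear
  edge (23,10)–(15,2): clear
  midpoint (29/2,37/2) outside
  → clear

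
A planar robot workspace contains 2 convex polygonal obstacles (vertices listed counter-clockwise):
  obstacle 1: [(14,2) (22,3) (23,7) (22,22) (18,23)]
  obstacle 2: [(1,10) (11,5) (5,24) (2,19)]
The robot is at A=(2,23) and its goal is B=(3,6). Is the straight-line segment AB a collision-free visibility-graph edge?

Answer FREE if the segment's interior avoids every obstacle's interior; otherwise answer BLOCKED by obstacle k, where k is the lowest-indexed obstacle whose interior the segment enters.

BLOCKED by obstacle 2

Obstacle 1 [(14,2) (22,3) (23,7) (22,22) (18,23)]:
  edge (14,2)–(22,3): clear
  edge (22,3)–(23,7): clear
  edge (23,7)–(22,22): clear
  edge (22,22)–(18,23): clear
  edge (18,23)–(14,2): clear
  midpoint (5/2,29/2) outside
  → clear
Obstacle 2 [(1,10) (11,5) (5,24) (2,19)]:
  edge (1,10)–(11,5): crosses AB
  edge (11,5)–(5,24): clear
  edge (5,24)–(2,19): crosses AB
  edge (2,19)–(1,10): clear
  → BLOCKED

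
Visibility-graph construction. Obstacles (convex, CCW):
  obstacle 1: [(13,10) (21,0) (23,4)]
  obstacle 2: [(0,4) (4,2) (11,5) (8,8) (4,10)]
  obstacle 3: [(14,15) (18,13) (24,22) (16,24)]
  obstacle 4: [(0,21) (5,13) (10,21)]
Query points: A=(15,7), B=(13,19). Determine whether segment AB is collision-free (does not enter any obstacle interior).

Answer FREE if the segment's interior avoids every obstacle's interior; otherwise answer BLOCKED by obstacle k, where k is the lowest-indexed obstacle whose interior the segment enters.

BLOCKED by obstacle 1

Obstacle 1 [(13,10) (21,0) (23,4)]:
  edge (13,10)–(21,0): crosses AB
  edge (21,0)–(23,4): clear
  edge (23,4)–(13,10): crosses AB
  → BLOCKED
Obstacle 2 [(0,4) (4,2) (11,5) (8,8) (4,10)]:
  edge (0,4)–(4,2): clear
  edge (4,2)–(11,5): clear
  edge (11,5)–(8,8): clear
  edge (8,8)–(4,10): clear
  edge (4,10)–(0,4): clear
  midpoint (14,13) outside
  → clear
Obstacle 3 [(14,15) (18,13) (24,22) (16,24)]:
  edge (14,15)–(18,13): clear
  edge (18,13)–(24,22): clear
  edge (24,22)–(16,24): clear
  edge (16,24)–(14,15): clear
  midpoint (14,13) outside
  → clear
Obstacle 4 [(0,21) (5,13) (10,21)]:
  edge (0,21)–(5,13): clear
  edge (5,13)–(10,21): clear
  edge (10,21)–(0,21): clear
  midpoint (14,13) outside
  → clear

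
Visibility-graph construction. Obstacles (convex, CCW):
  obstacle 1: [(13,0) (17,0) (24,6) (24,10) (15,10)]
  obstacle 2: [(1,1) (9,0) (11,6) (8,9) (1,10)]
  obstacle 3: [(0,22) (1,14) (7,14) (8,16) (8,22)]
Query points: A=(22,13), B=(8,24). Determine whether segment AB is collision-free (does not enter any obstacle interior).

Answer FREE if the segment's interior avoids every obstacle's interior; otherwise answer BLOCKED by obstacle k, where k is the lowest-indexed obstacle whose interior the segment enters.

Obstacle 1 [(13,0) (17,0) (24,6) (24,10) (15,10)]:
  edge (13,0)–(17,0): clear
  edge (17,0)–(24,6): clear
  edge (24,6)–(24,10): clear
  edge (24,10)–(15,10): clear
  edge (15,10)–(13,0): clear
  midpoint (15,37/2) outside
  → clear
Obstacle 2 [(1,1) (9,0) (11,6) (8,9) (1,10)]:
  edge (1,1)–(9,0): clear
  edge (9,0)–(11,6): clear
  edge (11,6)–(8,9): clear
  edge (8,9)–(1,10): clear
  edge (1,10)–(1,1): clear
  midpoint (15,37/2) outside
  → clear
Obstacle 3 [(0,22) (1,14) (7,14) (8,16) (8,22)]:
  edge (0,22)–(1,14): clear
  edge (1,14)–(7,14): clear
  edge (7,14)–(8,16): clear
  edge (8,16)–(8,22): clear
  edge (8,22)–(0,22): clear
  midpoint (15,37/2) outside
  → clear

FREE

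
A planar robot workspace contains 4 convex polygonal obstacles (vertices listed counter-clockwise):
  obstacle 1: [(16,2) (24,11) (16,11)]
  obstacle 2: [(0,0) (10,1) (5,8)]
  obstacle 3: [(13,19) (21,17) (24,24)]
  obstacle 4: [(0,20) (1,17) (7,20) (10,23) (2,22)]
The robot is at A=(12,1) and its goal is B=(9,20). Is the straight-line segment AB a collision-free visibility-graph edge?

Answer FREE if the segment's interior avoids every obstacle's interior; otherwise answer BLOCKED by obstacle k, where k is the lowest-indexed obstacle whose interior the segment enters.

FREE

Obstacle 1 [(16,2) (24,11) (16,11)]:
  edge (16,2)–(24,11): clear
  edge (24,11)–(16,11): clear
  edge (16,11)–(16,2): clear
  midpoint (21/2,21/2) outside
  → clear
Obstacle 2 [(0,0) (10,1) (5,8)]:
  edge (0,0)–(10,1): clear
  edge (10,1)–(5,8): clear
  edge (5,8)–(0,0): clear
  midpoint (21/2,21/2) outside
  → clear
Obstacle 3 [(13,19) (21,17) (24,24)]:
  edge (13,19)–(21,17): clear
  edge (21,17)–(24,24): clear
  edge (24,24)–(13,19): clear
  midpoint (21/2,21/2) outside
  → clear
Obstacle 4 [(0,20) (1,17) (7,20) (10,23) (2,22)]:
  edge (0,20)–(1,17): clear
  edge (1,17)–(7,20): clear
  edge (7,20)–(10,23): clear
  edge (10,23)–(2,22): clear
  edge (2,22)–(0,20): clear
  midpoint (21/2,21/2) outside
  → clear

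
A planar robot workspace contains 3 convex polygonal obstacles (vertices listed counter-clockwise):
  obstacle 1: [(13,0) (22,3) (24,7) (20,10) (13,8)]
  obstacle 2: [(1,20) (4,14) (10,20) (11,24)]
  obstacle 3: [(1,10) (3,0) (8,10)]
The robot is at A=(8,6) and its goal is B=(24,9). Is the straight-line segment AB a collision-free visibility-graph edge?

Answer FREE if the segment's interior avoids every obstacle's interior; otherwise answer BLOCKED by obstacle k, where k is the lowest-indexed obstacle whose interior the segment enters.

BLOCKED by obstacle 1

Obstacle 1 [(13,0) (22,3) (24,7) (20,10) (13,8)]:
  edge (13,0)–(22,3): clear
  edge (22,3)–(24,7): clear
  edge (24,7)–(20,10): crosses AB
  edge (20,10)–(13,8): clear
  edge (13,8)–(13,0): crosses AB
  → BLOCKED
Obstacle 2 [(1,20) (4,14) (10,20) (11,24)]:
  edge (1,20)–(4,14): clear
  edge (4,14)–(10,20): clear
  edge (10,20)–(11,24): clear
  edge (11,24)–(1,20): clear
  midpoint (16,15/2) outside
  → clear
Obstacle 3 [(1,10) (3,0) (8,10)]:
  edge (1,10)–(3,0): clear
  edge (3,0)–(8,10): clear
  edge (8,10)–(1,10): clear
  midpoint (16,15/2) outside
  → clear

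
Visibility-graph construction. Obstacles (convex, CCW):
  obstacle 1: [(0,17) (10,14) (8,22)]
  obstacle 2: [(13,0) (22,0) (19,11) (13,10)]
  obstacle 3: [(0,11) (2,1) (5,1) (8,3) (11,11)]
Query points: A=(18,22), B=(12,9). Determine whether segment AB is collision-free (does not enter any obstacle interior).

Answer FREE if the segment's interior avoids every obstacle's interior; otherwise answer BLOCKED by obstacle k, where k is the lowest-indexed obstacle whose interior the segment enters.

FREE

Obstacle 1 [(0,17) (10,14) (8,22)]:
  edge (0,17)–(10,14): clear
  edge (10,14)–(8,22): clear
  edge (8,22)–(0,17): clear
  midpoint (15,31/2) outside
  → clear
Obstacle 2 [(13,0) (22,0) (19,11) (13,10)]:
  edge (13,0)–(22,0): clear
  edge (22,0)–(19,11): clear
  edge (19,11)–(13,10): clear
  edge (13,10)–(13,0): clear
  midpoint (15,31/2) outside
  → clear
Obstacle 3 [(0,11) (2,1) (5,1) (8,3) (11,11)]:
  edge (0,11)–(2,1): clear
  edge (2,1)–(5,1): clear
  edge (5,1)–(8,3): clear
  edge (8,3)–(11,11): clear
  edge (11,11)–(0,11): clear
  midpoint (15,31/2) outside
  → clear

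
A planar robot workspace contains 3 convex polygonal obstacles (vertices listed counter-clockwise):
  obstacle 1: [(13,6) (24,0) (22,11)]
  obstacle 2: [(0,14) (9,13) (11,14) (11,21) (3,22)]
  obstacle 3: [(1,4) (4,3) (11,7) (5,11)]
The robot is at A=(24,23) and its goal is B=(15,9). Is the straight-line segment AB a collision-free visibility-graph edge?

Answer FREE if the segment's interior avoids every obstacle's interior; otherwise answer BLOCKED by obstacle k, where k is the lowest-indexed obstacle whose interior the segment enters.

Obstacle 1 [(13,6) (24,0) (22,11)]:
  edge (13,6)–(24,0): clear
  edge (24,0)–(22,11): clear
  edge (22,11)–(13,6): clear
  midpoint (39/2,16) outside
  → clear
Obstacle 2 [(0,14) (9,13) (11,14) (11,21) (3,22)]:
  edge (0,14)–(9,13): clear
  edge (9,13)–(11,14): clear
  edge (11,14)–(11,21): clear
  edge (11,21)–(3,22): clear
  edge (3,22)–(0,14): clear
  midpoint (39/2,16) outside
  → clear
Obstacle 3 [(1,4) (4,3) (11,7) (5,11)]:
  edge (1,4)–(4,3): clear
  edge (4,3)–(11,7): clear
  edge (11,7)–(5,11): clear
  edge (5,11)–(1,4): clear
  midpoint (39/2,16) outside
  → clear

FREE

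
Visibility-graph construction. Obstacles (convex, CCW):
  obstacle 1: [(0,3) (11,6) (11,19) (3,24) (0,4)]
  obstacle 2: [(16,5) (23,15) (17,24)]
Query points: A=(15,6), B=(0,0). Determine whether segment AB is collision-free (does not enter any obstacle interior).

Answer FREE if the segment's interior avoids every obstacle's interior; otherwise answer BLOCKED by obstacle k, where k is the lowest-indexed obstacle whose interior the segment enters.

FREE

Obstacle 1 [(0,3) (11,6) (11,19) (3,24) (0,4)]:
  edge (0,3)–(11,6): clear
  edge (11,6)–(11,19): clear
  edge (11,19)–(3,24): clear
  edge (3,24)–(0,4): clear
  edge (0,4)–(0,3): clear
  midpoint (15/2,3) outside
  → clear
Obstacle 2 [(16,5) (23,15) (17,24)]:
  edge (16,5)–(23,15): clear
  edge (23,15)–(17,24): clear
  edge (17,24)–(16,5): clear
  midpoint (15/2,3) outside
  → clear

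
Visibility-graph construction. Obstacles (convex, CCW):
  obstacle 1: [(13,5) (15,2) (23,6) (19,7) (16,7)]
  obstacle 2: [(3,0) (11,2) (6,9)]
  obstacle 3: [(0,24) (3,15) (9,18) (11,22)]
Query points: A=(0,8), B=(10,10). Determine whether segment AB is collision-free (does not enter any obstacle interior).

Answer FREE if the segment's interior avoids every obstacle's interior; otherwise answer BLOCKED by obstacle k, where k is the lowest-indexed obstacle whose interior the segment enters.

Obstacle 1 [(13,5) (15,2) (23,6) (19,7) (16,7)]:
  edge (13,5)–(15,2): clear
  edge (15,2)–(23,6): clear
  edge (23,6)–(19,7): clear
  edge (19,7)–(16,7): clear
  edge (16,7)–(13,5): clear
  midpoint (5,9) outside
  → clear
Obstacle 2 [(3,0) (11,2) (6,9)]:
  edge (3,0)–(11,2): clear
  edge (11,2)–(6,9): clear
  edge (6,9)–(3,0): clear
  midpoint (5,9) outside
  → clear
Obstacle 3 [(0,24) (3,15) (9,18) (11,22)]:
  edge (0,24)–(3,15): clear
  edge (3,15)–(9,18): clear
  edge (9,18)–(11,22): clear
  edge (11,22)–(0,24): clear
  midpoint (5,9) outside
  → clear

FREE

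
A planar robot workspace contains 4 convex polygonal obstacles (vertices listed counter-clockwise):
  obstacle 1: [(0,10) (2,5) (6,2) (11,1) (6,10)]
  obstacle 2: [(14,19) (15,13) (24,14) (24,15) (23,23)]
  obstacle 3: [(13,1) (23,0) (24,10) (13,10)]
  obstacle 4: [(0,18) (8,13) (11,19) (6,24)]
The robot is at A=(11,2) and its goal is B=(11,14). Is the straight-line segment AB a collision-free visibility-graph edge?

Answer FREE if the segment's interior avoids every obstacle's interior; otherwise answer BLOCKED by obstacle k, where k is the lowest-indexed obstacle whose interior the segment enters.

Obstacle 1 [(0,10) (2,5) (6,2) (11,1) (6,10)]:
  edge (0,10)–(2,5): clear
  edge (2,5)–(6,2): clear
  edge (6,2)–(11,1): clear
  edge (11,1)–(6,10): clear
  edge (6,10)–(0,10): clear
  midpoint (11,8) outside
  → clear
Obstacle 2 [(14,19) (15,13) (24,14) (24,15) (23,23)]:
  edge (14,19)–(15,13): clear
  edge (15,13)–(24,14): clear
  edge (24,14)–(24,15): clear
  edge (24,15)–(23,23): clear
  edge (23,23)–(14,19): clear
  midpoint (11,8) outside
  → clear
Obstacle 3 [(13,1) (23,0) (24,10) (13,10)]:
  edge (13,1)–(23,0): clear
  edge (23,0)–(24,10): clear
  edge (24,10)–(13,10): clear
  edge (13,10)–(13,1): clear
  midpoint (11,8) outside
  → clear
Obstacle 4 [(0,18) (8,13) (11,19) (6,24)]:
  edge (0,18)–(8,13): clear
  edge (8,13)–(11,19): clear
  edge (11,19)–(6,24): clear
  edge (6,24)–(0,18): clear
  midpoint (11,8) outside
  → clear

FREE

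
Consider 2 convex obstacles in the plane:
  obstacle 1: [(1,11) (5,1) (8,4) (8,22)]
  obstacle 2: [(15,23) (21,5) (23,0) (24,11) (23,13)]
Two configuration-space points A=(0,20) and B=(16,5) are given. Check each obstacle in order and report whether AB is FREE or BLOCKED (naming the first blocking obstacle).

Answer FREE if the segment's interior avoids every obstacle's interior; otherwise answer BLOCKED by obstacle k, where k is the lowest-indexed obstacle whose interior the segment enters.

Obstacle 1 [(1,11) (5,1) (8,4) (8,22)]:
  edge (1,11)–(5,1): clear
  edge (5,1)–(8,4): clear
  edge (8,4)–(8,22): crosses AB
  edge (8,22)–(1,11): crosses AB
  → BLOCKED
Obstacle 2 [(15,23) (21,5) (23,0) (24,11) (23,13)]:
  edge (15,23)–(21,5): clear
  edge (21,5)–(23,0): clear
  edge (23,0)–(24,11): clear
  edge (24,11)–(23,13): clear
  edge (23,13)–(15,23): clear
  midpoint (8,25/2) outside
  → clear

BLOCKED by obstacle 1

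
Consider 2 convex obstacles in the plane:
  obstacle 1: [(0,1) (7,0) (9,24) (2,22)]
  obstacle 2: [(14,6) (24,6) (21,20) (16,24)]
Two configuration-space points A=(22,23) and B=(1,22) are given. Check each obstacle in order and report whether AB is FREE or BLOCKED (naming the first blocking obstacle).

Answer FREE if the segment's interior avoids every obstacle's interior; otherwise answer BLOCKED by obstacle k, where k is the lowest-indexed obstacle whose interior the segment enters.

BLOCKED by obstacle 1

Obstacle 1 [(0,1) (7,0) (9,24) (2,22)]:
  edge (0,1)–(7,0): clear
  edge (7,0)–(9,24): crosses AB
  edge (9,24)–(2,22): crosses AB
  edge (2,22)–(0,1): clear
  → BLOCKED
Obstacle 2 [(14,6) (24,6) (21,20) (16,24)]:
  edge (14,6)–(24,6): clear
  edge (24,6)–(21,20): clear
  edge (21,20)–(16,24): crosses AB
  edge (16,24)–(14,6): crosses AB
  → BLOCKED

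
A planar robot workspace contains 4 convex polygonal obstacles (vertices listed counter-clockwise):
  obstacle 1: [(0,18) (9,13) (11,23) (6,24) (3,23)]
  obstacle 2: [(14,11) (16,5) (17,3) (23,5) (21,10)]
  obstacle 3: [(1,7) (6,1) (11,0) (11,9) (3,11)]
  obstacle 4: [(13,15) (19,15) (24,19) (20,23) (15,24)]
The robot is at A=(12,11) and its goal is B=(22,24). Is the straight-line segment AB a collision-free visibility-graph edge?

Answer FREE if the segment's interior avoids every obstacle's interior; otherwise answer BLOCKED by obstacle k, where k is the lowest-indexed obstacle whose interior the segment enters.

BLOCKED by obstacle 4

Obstacle 1 [(0,18) (9,13) (11,23) (6,24) (3,23)]:
  edge (0,18)–(9,13): clear
  edge (9,13)–(11,23): clear
  edge (11,23)–(6,24): clear
  edge (6,24)–(3,23): clear
  edge (3,23)–(0,18): clear
  midpoint (17,35/2) outside
  → clear
Obstacle 2 [(14,11) (16,5) (17,3) (23,5) (21,10)]:
  edge (14,11)–(16,5): clear
  edge (16,5)–(17,3): clear
  edge (17,3)–(23,5): clear
  edge (23,5)–(21,10): clear
  edge (21,10)–(14,11): clear
  midpoint (17,35/2) outside
  → clear
Obstacle 3 [(1,7) (6,1) (11,0) (11,9) (3,11)]:
  edge (1,7)–(6,1): clear
  edge (6,1)–(11,0): clear
  edge (11,0)–(11,9): clear
  edge (11,9)–(3,11): clear
  edge (3,11)–(1,7): clear
  midpoint (17,35/2) outside
  → clear
Obstacle 4 [(13,15) (19,15) (24,19) (20,23) (15,24)]:
  edge (13,15)–(19,15): crosses AB
  edge (19,15)–(24,19): clear
  edge (24,19)–(20,23): crosses AB
  edge (20,23)–(15,24): clear
  edge (15,24)–(13,15): clear
  → BLOCKED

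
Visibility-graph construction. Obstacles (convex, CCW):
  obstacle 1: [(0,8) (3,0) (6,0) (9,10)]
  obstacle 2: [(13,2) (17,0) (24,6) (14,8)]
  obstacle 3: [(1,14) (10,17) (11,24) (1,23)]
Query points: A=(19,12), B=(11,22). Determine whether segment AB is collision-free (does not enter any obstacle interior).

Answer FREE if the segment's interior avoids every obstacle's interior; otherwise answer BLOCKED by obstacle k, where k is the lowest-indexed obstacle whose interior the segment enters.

Obstacle 1 [(0,8) (3,0) (6,0) (9,10)]:
  edge (0,8)–(3,0): clear
  edge (3,0)–(6,0): clear
  edge (6,0)–(9,10): clear
  edge (9,10)–(0,8): clear
  midpoint (15,17) outside
  → clear
Obstacle 2 [(13,2) (17,0) (24,6) (14,8)]:
  edge (13,2)–(17,0): clear
  edge (17,0)–(24,6): clear
  edge (24,6)–(14,8): clear
  edge (14,8)–(13,2): clear
  midpoint (15,17) outside
  → clear
Obstacle 3 [(1,14) (10,17) (11,24) (1,23)]:
  edge (1,14)–(10,17): clear
  edge (10,17)–(11,24): clear
  edge (11,24)–(1,23): clear
  edge (1,23)–(1,14): clear
  midpoint (15,17) outside
  → clear

FREE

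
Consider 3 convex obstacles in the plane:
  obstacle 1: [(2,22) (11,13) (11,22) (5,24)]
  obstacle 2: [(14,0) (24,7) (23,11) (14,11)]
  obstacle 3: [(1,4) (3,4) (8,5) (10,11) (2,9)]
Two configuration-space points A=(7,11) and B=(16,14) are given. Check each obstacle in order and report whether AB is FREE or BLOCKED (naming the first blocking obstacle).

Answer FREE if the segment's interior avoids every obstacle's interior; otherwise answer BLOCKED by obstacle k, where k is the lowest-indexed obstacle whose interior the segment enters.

Obstacle 1 [(2,22) (11,13) (11,22) (5,24)]:
  edge (2,22)–(11,13): clear
  edge (11,13)–(11,22): clear
  edge (11,22)–(5,24): clear
  edge (5,24)–(2,22): clear
  midpoint (23/2,25/2) outside
  → clear
Obstacle 2 [(14,0) (24,7) (23,11) (14,11)]:
  edge (14,0)–(24,7): clear
  edge (24,7)–(23,11): clear
  edge (23,11)–(14,11): clear
  edge (14,11)–(14,0): clear
  midpoint (23/2,25/2) outside
  → clear
Obstacle 3 [(1,4) (3,4) (8,5) (10,11) (2,9)]:
  edge (1,4)–(3,4): clear
  edge (3,4)–(8,5): clear
  edge (8,5)–(10,11): clear
  edge (10,11)–(2,9): clear
  edge (2,9)–(1,4): clear
  midpoint (23/2,25/2) outside
  → clear

FREE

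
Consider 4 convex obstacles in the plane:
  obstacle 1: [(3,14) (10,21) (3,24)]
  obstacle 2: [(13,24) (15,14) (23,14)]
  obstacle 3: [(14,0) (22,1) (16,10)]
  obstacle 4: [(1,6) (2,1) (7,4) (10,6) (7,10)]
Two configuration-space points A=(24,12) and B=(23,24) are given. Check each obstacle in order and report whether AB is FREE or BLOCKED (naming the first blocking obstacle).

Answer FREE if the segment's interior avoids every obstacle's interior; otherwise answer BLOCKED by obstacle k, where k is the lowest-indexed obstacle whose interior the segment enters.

FREE

Obstacle 1 [(3,14) (10,21) (3,24)]:
  edge (3,14)–(10,21): clear
  edge (10,21)–(3,24): clear
  edge (3,24)–(3,14): clear
  midpoint (47/2,18) outside
  → clear
Obstacle 2 [(13,24) (15,14) (23,14)]:
  edge (13,24)–(15,14): clear
  edge (15,14)–(23,14): clear
  edge (23,14)–(13,24): clear
  midpoint (47/2,18) outside
  → clear
Obstacle 3 [(14,0) (22,1) (16,10)]:
  edge (14,0)–(22,1): clear
  edge (22,1)–(16,10): clear
  edge (16,10)–(14,0): clear
  midpoint (47/2,18) outside
  → clear
Obstacle 4 [(1,6) (2,1) (7,4) (10,6) (7,10)]:
  edge (1,6)–(2,1): clear
  edge (2,1)–(7,4): clear
  edge (7,4)–(10,6): clear
  edge (10,6)–(7,10): clear
  edge (7,10)–(1,6): clear
  midpoint (47/2,18) outside
  → clear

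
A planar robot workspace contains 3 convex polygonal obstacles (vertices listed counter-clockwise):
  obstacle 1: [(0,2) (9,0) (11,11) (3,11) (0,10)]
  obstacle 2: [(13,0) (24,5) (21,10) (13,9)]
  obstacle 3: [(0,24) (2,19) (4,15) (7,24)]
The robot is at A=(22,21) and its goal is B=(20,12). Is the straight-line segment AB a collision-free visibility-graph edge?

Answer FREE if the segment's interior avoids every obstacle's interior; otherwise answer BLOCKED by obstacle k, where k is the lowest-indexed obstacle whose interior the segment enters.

FREE

Obstacle 1 [(0,2) (9,0) (11,11) (3,11) (0,10)]:
  edge (0,2)–(9,0): clear
  edge (9,0)–(11,11): clear
  edge (11,11)–(3,11): clear
  edge (3,11)–(0,10): clear
  edge (0,10)–(0,2): clear
  midpoint (21,33/2) outside
  → clear
Obstacle 2 [(13,0) (24,5) (21,10) (13,9)]:
  edge (13,0)–(24,5): clear
  edge (24,5)–(21,10): clear
  edge (21,10)–(13,9): clear
  edge (13,9)–(13,0): clear
  midpoint (21,33/2) outside
  → clear
Obstacle 3 [(0,24) (2,19) (4,15) (7,24)]:
  edge (0,24)–(2,19): clear
  edge (2,19)–(4,15): clear
  edge (4,15)–(7,24): clear
  edge (7,24)–(0,24): clear
  midpoint (21,33/2) outside
  → clear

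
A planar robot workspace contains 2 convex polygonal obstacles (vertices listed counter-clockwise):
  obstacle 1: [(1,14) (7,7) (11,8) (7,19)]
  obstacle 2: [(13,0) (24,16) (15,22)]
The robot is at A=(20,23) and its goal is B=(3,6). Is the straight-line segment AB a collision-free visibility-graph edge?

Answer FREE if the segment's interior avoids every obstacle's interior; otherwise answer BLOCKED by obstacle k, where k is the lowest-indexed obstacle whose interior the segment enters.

BLOCKED by obstacle 1

Obstacle 1 [(1,14) (7,7) (11,8) (7,19)]:
  edge (1,14)–(7,7): crosses AB
  edge (7,7)–(11,8): clear
  edge (11,8)–(7,19): crosses AB
  edge (7,19)–(1,14): clear
  → BLOCKED
Obstacle 2 [(13,0) (24,16) (15,22)]:
  edge (13,0)–(24,16): clear
  edge (24,16)–(15,22): crosses AB
  edge (15,22)–(13,0): crosses AB
  → BLOCKED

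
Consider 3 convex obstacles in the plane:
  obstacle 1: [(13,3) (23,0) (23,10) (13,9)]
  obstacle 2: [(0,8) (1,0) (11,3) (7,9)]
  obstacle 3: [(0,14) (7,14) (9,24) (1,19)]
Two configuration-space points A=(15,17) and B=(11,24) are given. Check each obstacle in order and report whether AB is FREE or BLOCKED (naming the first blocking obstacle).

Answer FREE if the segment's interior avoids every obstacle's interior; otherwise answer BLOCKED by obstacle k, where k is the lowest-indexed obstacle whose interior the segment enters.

Obstacle 1 [(13,3) (23,0) (23,10) (13,9)]:
  edge (13,3)–(23,0): clear
  edge (23,0)–(23,10): clear
  edge (23,10)–(13,9): clear
  edge (13,9)–(13,3): clear
  midpoint (13,41/2) outside
  → clear
Obstacle 2 [(0,8) (1,0) (11,3) (7,9)]:
  edge (0,8)–(1,0): clear
  edge (1,0)–(11,3): clear
  edge (11,3)–(7,9): clear
  edge (7,9)–(0,8): clear
  midpoint (13,41/2) outside
  → clear
Obstacle 3 [(0,14) (7,14) (9,24) (1,19)]:
  edge (0,14)–(7,14): clear
  edge (7,14)–(9,24): clear
  edge (9,24)–(1,19): clear
  edge (1,19)–(0,14): clear
  midpoint (13,41/2) outside
  → clear

FREE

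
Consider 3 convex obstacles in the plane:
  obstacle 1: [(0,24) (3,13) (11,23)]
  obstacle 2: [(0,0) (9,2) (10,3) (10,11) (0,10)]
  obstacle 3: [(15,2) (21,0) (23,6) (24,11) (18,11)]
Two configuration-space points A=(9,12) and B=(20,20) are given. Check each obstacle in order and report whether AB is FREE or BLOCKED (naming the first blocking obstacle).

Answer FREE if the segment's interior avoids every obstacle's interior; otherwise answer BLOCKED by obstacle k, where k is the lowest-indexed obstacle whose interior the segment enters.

Obstacle 1 [(0,24) (3,13) (11,23)]:
  edge (0,24)–(3,13): clear
  edge (3,13)–(11,23): clear
  edge (11,23)–(0,24): clear
  midpoint (29/2,16) outside
  → clear
Obstacle 2 [(0,0) (9,2) (10,3) (10,11) (0,10)]:
  edge (0,0)–(9,2): clear
  edge (9,2)–(10,3): clear
  edge (10,3)–(10,11): clear
  edge (10,11)–(0,10): clear
  edge (0,10)–(0,0): clear
  midpoint (29/2,16) outside
  → clear
Obstacle 3 [(15,2) (21,0) (23,6) (24,11) (18,11)]:
  edge (15,2)–(21,0): clear
  edge (21,0)–(23,6): clear
  edge (23,6)–(24,11): clear
  edge (24,11)–(18,11): clear
  edge (18,11)–(15,2): clear
  midpoint (29/2,16) outside
  → clear

FREE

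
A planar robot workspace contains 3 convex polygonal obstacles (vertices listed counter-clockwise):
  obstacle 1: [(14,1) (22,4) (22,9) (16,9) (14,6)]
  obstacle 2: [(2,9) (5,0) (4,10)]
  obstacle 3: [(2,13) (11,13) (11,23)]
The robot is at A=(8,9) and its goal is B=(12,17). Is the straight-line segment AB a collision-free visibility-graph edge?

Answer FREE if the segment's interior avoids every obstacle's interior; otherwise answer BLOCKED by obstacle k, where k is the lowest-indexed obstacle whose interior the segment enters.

BLOCKED by obstacle 3

Obstacle 1 [(14,1) (22,4) (22,9) (16,9) (14,6)]:
  edge (14,1)–(22,4): clear
  edge (22,4)–(22,9): clear
  edge (22,9)–(16,9): clear
  edge (16,9)–(14,6): clear
  edge (14,6)–(14,1): clear
  midpoint (10,13) outside
  → clear
Obstacle 2 [(2,9) (5,0) (4,10)]:
  edge (2,9)–(5,0): clear
  edge (5,0)–(4,10): clear
  edge (4,10)–(2,9): clear
  midpoint (10,13) outside
  → clear
Obstacle 3 [(2,13) (11,13) (11,23)]:
  edge (2,13)–(11,13): crosses AB
  edge (11,13)–(11,23): crosses AB
  edge (11,23)–(2,13): clear
  → BLOCKED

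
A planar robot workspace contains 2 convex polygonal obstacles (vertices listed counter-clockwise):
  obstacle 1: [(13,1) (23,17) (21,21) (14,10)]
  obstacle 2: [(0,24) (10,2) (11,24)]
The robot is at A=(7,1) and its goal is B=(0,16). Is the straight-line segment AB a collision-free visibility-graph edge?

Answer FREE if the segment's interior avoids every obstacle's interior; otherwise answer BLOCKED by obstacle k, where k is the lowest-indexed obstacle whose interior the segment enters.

Obstacle 1 [(13,1) (23,17) (21,21) (14,10)]:
  edge (13,1)–(23,17): clear
  edge (23,17)–(21,21): clear
  edge (21,21)–(14,10): clear
  edge (14,10)–(13,1): clear
  midpoint (7/2,17/2) outside
  → clear
Obstacle 2 [(0,24) (10,2) (11,24)]:
  edge (0,24)–(10,2): clear
  edge (10,2)–(11,24): clear
  edge (11,24)–(0,24): clear
  midpoint (7/2,17/2) outside
  → clear

FREE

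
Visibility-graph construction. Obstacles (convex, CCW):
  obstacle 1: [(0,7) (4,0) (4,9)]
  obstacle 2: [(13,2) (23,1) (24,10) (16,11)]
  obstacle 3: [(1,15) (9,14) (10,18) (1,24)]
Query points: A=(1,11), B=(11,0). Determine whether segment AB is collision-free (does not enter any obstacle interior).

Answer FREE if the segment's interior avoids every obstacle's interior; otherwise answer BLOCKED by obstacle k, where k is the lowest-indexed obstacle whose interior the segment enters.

Obstacle 1 [(0,7) (4,0) (4,9)]:
  edge (0,7)–(4,0): clear
  edge (4,0)–(4,9): crosses AB
  edge (4,9)–(0,7): crosses AB
  → BLOCKED
Obstacle 2 [(13,2) (23,1) (24,10) (16,11)]:
  edge (13,2)–(23,1): clear
  edge (23,1)–(24,10): clear
  edge (24,10)–(16,11): clear
  edge (16,11)–(13,2): clear
  midpoint (6,11/2) outside
  → clear
Obstacle 3 [(1,15) (9,14) (10,18) (1,24)]:
  edge (1,15)–(9,14): clear
  edge (9,14)–(10,18): clear
  edge (10,18)–(1,24): clear
  edge (1,24)–(1,15): clear
  midpoint (6,11/2) outside
  → clear

BLOCKED by obstacle 1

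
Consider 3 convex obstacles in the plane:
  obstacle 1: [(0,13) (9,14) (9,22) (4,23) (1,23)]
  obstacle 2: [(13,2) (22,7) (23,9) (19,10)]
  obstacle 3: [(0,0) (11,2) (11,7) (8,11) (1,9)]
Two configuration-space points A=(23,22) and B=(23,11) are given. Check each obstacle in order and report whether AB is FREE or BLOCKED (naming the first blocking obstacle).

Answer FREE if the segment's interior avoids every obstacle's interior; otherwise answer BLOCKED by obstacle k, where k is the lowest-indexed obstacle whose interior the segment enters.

Obstacle 1 [(0,13) (9,14) (9,22) (4,23) (1,23)]:
  edge (0,13)–(9,14): clear
  edge (9,14)–(9,22): clear
  edge (9,22)–(4,23): clear
  edge (4,23)–(1,23): clear
  edge (1,23)–(0,13): clear
  midpoint (23,33/2) outside
  → clear
Obstacle 2 [(13,2) (22,7) (23,9) (19,10)]:
  edge (13,2)–(22,7): clear
  edge (22,7)–(23,9): clear
  edge (23,9)–(19,10): clear
  edge (19,10)–(13,2): clear
  midpoint (23,33/2) outside
  → clear
Obstacle 3 [(0,0) (11,2) (11,7) (8,11) (1,9)]:
  edge (0,0)–(11,2): clear
  edge (11,2)–(11,7): clear
  edge (11,7)–(8,11): clear
  edge (8,11)–(1,9): clear
  edge (1,9)–(0,0): clear
  midpoint (23,33/2) outside
  → clear

FREE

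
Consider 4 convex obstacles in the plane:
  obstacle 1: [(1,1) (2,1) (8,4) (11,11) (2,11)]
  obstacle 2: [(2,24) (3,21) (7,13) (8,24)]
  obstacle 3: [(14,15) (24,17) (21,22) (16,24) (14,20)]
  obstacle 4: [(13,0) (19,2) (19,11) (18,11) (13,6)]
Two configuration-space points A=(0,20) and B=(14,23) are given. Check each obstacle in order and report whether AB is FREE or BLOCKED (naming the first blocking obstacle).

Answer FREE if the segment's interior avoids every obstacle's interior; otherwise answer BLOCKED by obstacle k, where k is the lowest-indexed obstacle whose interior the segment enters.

Obstacle 1 [(1,1) (2,1) (8,4) (11,11) (2,11)]:
  edge (1,1)–(2,1): clear
  edge (2,1)–(8,4): clear
  edge (8,4)–(11,11): clear
  edge (11,11)–(2,11): clear
  edge (2,11)–(1,1): clear
  midpoint (7,43/2) outside
  → clear
Obstacle 2 [(2,24) (3,21) (7,13) (8,24)]:
  edge (2,24)–(3,21): clear
  edge (3,21)–(7,13): crosses AB
  edge (7,13)–(8,24): crosses AB
  edge (8,24)–(2,24): clear
  → BLOCKED
Obstacle 3 [(14,15) (24,17) (21,22) (16,24) (14,20)]:
  edge (14,15)–(24,17): clear
  edge (24,17)–(21,22): clear
  edge (21,22)–(16,24): clear
  edge (16,24)–(14,20): clear
  edge (14,20)–(14,15): clear
  midpoint (7,43/2) outside
  → clear
Obstacle 4 [(13,0) (19,2) (19,11) (18,11) (13,6)]:
  edge (13,0)–(19,2): clear
  edge (19,2)–(19,11): clear
  edge (19,11)–(18,11): clear
  edge (18,11)–(13,6): clear
  edge (13,6)–(13,0): clear
  midpoint (7,43/2) outside
  → clear

BLOCKED by obstacle 2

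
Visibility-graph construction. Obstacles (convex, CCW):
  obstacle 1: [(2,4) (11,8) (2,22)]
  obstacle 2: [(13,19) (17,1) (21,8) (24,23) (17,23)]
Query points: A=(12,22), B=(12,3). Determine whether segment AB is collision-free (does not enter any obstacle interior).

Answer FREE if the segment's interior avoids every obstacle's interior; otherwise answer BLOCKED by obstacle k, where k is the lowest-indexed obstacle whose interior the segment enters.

FREE

Obstacle 1 [(2,4) (11,8) (2,22)]:
  edge (2,4)–(11,8): clear
  edge (11,8)–(2,22): clear
  edge (2,22)–(2,4): clear
  midpoint (12,25/2) outside
  → clear
Obstacle 2 [(13,19) (17,1) (21,8) (24,23) (17,23)]:
  edge (13,19)–(17,1): clear
  edge (17,1)–(21,8): clear
  edge (21,8)–(24,23): clear
  edge (24,23)–(17,23): clear
  edge (17,23)–(13,19): clear
  midpoint (12,25/2) outside
  → clear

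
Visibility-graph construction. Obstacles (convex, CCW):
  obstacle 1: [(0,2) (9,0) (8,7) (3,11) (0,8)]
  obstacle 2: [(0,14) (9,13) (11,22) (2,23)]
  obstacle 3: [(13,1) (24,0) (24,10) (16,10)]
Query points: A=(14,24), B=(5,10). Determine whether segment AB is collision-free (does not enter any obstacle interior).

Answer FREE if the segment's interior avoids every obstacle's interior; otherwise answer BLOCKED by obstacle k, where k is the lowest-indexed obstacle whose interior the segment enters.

BLOCKED by obstacle 2

Obstacle 1 [(0,2) (9,0) (8,7) (3,11) (0,8)]:
  edge (0,2)–(9,0): clear
  edge (9,0)–(8,7): clear
  edge (8,7)–(3,11): clear
  edge (3,11)–(0,8): clear
  edge (0,8)–(0,2): clear
  midpoint (19/2,17) outside
  → clear
Obstacle 2 [(0,14) (9,13) (11,22) (2,23)]:
  edge (0,14)–(9,13): crosses AB
  edge (9,13)–(11,22): crosses AB
  edge (11,22)–(2,23): clear
  edge (2,23)–(0,14): clear
  → BLOCKED
Obstacle 3 [(13,1) (24,0) (24,10) (16,10)]:
  edge (13,1)–(24,0): clear
  edge (24,0)–(24,10): clear
  edge (24,10)–(16,10): clear
  edge (16,10)–(13,1): clear
  midpoint (19/2,17) outside
  → clear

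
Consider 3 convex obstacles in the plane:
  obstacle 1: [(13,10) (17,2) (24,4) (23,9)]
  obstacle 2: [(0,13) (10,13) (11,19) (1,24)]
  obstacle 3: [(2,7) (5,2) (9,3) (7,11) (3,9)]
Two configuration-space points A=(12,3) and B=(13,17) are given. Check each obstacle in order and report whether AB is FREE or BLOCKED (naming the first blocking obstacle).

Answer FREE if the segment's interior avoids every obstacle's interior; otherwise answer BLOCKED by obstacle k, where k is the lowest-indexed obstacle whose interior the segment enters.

Obstacle 1 [(13,10) (17,2) (24,4) (23,9)]:
  edge (13,10)–(17,2): clear
  edge (17,2)–(24,4): clear
  edge (24,4)–(23,9): clear
  edge (23,9)–(13,10): clear
  midpoint (25/2,10) outside
  → clear
Obstacle 2 [(0,13) (10,13) (11,19) (1,24)]:
  edge (0,13)–(10,13): clear
  edge (10,13)–(11,19): clear
  edge (11,19)–(1,24): clear
  edge (1,24)–(0,13): clear
  midpoint (25/2,10) outside
  → clear
Obstacle 3 [(2,7) (5,2) (9,3) (7,11) (3,9)]:
  edge (2,7)–(5,2): clear
  edge (5,2)–(9,3): clear
  edge (9,3)–(7,11): clear
  edge (7,11)–(3,9): clear
  edge (3,9)–(2,7): clear
  midpoint (25/2,10) outside
  → clear

FREE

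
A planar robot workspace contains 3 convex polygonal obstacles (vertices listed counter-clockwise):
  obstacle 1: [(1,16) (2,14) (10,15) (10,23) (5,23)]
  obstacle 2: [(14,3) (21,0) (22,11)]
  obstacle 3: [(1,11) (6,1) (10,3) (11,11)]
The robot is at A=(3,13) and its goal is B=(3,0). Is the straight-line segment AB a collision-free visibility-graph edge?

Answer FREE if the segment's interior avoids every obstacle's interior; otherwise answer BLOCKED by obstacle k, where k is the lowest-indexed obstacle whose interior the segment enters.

BLOCKED by obstacle 3

Obstacle 1 [(1,16) (2,14) (10,15) (10,23) (5,23)]:
  edge (1,16)–(2,14): clear
  edge (2,14)–(10,15): clear
  edge (10,15)–(10,23): clear
  edge (10,23)–(5,23): clear
  edge (5,23)–(1,16): clear
  midpoint (3,13/2) outside
  → clear
Obstacle 2 [(14,3) (21,0) (22,11)]:
  edge (14,3)–(21,0): clear
  edge (21,0)–(22,11): clear
  edge (22,11)–(14,3): clear
  midpoint (3,13/2) outside
  → clear
Obstacle 3 [(1,11) (6,1) (10,3) (11,11)]:
  edge (1,11)–(6,1): crosses AB
  edge (6,1)–(10,3): clear
  edge (10,3)–(11,11): clear
  edge (11,11)–(1,11): crosses AB
  → BLOCKED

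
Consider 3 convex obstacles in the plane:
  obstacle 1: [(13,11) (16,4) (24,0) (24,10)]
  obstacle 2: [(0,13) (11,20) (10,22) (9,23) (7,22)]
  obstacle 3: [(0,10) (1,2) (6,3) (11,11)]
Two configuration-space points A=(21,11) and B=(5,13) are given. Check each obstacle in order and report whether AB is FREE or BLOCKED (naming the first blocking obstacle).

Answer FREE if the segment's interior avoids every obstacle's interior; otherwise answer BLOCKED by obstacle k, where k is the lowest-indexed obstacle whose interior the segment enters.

Obstacle 1 [(13,11) (16,4) (24,0) (24,10)]:
  edge (13,11)–(16,4): clear
  edge (16,4)–(24,0): clear
  edge (24,0)–(24,10): clear
  edge (24,10)–(13,11): clear
  midpoint (13,12) outside
  → clear
Obstacle 2 [(0,13) (11,20) (10,22) (9,23) (7,22)]:
  edge (0,13)–(11,20): clear
  edge (11,20)–(10,22): clear
  edge (10,22)–(9,23): clear
  edge (9,23)–(7,22): clear
  edge (7,22)–(0,13): clear
  midpoint (13,12) outside
  → clear
Obstacle 3 [(0,10) (1,2) (6,3) (11,11)]:
  edge (0,10)–(1,2): clear
  edge (1,2)–(6,3): clear
  edge (6,3)–(11,11): clear
  edge (11,11)–(0,10): clear
  midpoint (13,12) outside
  → clear

FREE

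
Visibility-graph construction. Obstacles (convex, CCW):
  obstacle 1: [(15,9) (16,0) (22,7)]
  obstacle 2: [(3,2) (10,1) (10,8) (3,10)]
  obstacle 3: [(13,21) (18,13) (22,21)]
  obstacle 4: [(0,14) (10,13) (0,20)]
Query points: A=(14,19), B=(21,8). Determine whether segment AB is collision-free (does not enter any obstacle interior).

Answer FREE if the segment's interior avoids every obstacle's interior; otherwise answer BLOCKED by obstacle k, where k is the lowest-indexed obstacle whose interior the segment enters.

Obstacle 1 [(15,9) (16,0) (22,7)]:
  edge (15,9)–(16,0): clear
  edge (16,0)–(22,7): clear
  edge (22,7)–(15,9): clear
  midpoint (35/2,27/2) outside
  → clear
Obstacle 2 [(3,2) (10,1) (10,8) (3,10)]:
  edge (3,2)–(10,1): clear
  edge (10,1)–(10,8): clear
  edge (10,8)–(3,10): clear
  edge (3,10)–(3,2): clear
  midpoint (35/2,27/2) outside
  → clear
Obstacle 3 [(13,21) (18,13) (22,21)]:
  edge (13,21)–(18,13): clear
  edge (18,13)–(22,21): clear
  edge (22,21)–(13,21): clear
  midpoint (35/2,27/2) outside
  → clear
Obstacle 4 [(0,14) (10,13) (0,20)]:
  edge (0,14)–(10,13): clear
  edge (10,13)–(0,20): clear
  edge (0,20)–(0,14): clear
  midpoint (35/2,27/2) outside
  → clear

FREE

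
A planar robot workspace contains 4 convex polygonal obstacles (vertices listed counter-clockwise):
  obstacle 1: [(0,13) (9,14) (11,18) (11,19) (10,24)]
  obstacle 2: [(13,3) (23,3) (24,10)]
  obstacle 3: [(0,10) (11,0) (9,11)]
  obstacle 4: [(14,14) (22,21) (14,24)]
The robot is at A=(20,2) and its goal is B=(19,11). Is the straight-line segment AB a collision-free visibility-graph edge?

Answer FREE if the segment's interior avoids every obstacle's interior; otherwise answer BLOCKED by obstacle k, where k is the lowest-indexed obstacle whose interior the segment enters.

BLOCKED by obstacle 2

Obstacle 1 [(0,13) (9,14) (11,18) (11,19) (10,24)]:
  edge (0,13)–(9,14): clear
  edge (9,14)–(11,18): clear
  edge (11,18)–(11,19): clear
  edge (11,19)–(10,24): clear
  edge (10,24)–(0,13): clear
  midpoint (39/2,13/2) outside
  → clear
Obstacle 2 [(13,3) (23,3) (24,10)]:
  edge (13,3)–(23,3): crosses AB
  edge (23,3)–(24,10): clear
  edge (24,10)–(13,3): crosses AB
  → BLOCKED
Obstacle 3 [(0,10) (11,0) (9,11)]:
  edge (0,10)–(11,0): clear
  edge (11,0)–(9,11): clear
  edge (9,11)–(0,10): clear
  midpoint (39/2,13/2) outside
  → clear
Obstacle 4 [(14,14) (22,21) (14,24)]:
  edge (14,14)–(22,21): clear
  edge (22,21)–(14,24): clear
  edge (14,24)–(14,14): clear
  midpoint (39/2,13/2) outside
  → clear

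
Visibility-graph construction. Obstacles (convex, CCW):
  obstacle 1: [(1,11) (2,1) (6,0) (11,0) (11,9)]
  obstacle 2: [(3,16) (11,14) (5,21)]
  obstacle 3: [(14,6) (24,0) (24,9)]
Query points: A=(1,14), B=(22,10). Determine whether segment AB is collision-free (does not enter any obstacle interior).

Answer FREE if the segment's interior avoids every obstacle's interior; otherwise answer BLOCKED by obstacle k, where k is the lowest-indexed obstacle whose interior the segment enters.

Obstacle 1 [(1,11) (2,1) (6,0) (11,0) (11,9)]:
  edge (1,11)–(2,1): clear
  edge (2,1)–(6,0): clear
  edge (6,0)–(11,0): clear
  edge (11,0)–(11,9): clear
  edge (11,9)–(1,11): clear
  midpoint (23/2,12) outside
  → clear
Obstacle 2 [(3,16) (11,14) (5,21)]:
  edge (3,16)–(11,14): clear
  edge (11,14)–(5,21): clear
  edge (5,21)–(3,16): clear
  midpoint (23/2,12) outside
  → clear
Obstacle 3 [(14,6) (24,0) (24,9)]:
  edge (14,6)–(24,0): clear
  edge (24,0)–(24,9): clear
  edge (24,9)–(14,6): clear
  midpoint (23/2,12) outside
  → clear

FREE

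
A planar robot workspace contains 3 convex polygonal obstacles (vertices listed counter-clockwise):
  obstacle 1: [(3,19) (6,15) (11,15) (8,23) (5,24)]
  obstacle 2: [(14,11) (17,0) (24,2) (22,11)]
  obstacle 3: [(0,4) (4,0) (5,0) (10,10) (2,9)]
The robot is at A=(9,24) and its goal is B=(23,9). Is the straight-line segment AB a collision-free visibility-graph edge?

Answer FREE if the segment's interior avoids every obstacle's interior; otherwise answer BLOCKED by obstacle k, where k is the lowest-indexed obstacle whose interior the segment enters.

BLOCKED by obstacle 2

Obstacle 1 [(3,19) (6,15) (11,15) (8,23) (5,24)]:
  edge (3,19)–(6,15): clear
  edge (6,15)–(11,15): clear
  edge (11,15)–(8,23): clear
  edge (8,23)–(5,24): clear
  edge (5,24)–(3,19): clear
  midpoint (16,33/2) outside
  → clear
Obstacle 2 [(14,11) (17,0) (24,2) (22,11)]:
  edge (14,11)–(17,0): clear
  edge (17,0)–(24,2): clear
  edge (24,2)–(22,11): crosses AB
  edge (22,11)–(14,11): crosses AB
  → BLOCKED
Obstacle 3 [(0,4) (4,0) (5,0) (10,10) (2,9)]:
  edge (0,4)–(4,0): clear
  edge (4,0)–(5,0): clear
  edge (5,0)–(10,10): clear
  edge (10,10)–(2,9): clear
  edge (2,9)–(0,4): clear
  midpoint (16,33/2) outside
  → clear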